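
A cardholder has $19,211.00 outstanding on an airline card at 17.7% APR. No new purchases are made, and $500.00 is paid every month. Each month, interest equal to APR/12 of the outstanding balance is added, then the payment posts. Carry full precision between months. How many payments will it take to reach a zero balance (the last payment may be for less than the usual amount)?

Monthly rate r = 17.7%/12 = 1.475% = 0.01475.
Recurrence: B ← B·(1+r) − $500.00.
Month 1: interest $283.36; balance after payment $18,994.36.
Month 2: interest $280.17; balance after payment $18,774.53.
Closed form: n = −ln(1 − rB₀/P)/ln(1+r) = −ln(0.43328)/ln(1.01475) ≈ 57.121, so the balance reaches zero during payment 58.

58 months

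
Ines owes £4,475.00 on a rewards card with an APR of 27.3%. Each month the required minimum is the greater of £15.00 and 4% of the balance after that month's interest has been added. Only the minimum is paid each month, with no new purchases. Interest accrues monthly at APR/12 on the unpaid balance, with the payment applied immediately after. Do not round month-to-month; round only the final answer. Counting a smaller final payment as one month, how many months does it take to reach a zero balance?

173 months

Monthly rate r = 27.3%/12 = 2.275% = 0.02275.
While 4% of the post-interest balance exceeds £15.00, each month B ← (B·(1+r))·(1 − 0.04), i.e. B shrinks by the factor (1+r)·0.96 = 0.98184.
This holds for months 1–137. Entering month 138 the balance is £363.39; 4% of the post-interest balance is now below £15.00, so the flat £15.00 minimum applies from here.
From month 138 a fixed £15.00 at rate r clears £363.39 in 36 more payments. Total: 137 + 36 = 173 months.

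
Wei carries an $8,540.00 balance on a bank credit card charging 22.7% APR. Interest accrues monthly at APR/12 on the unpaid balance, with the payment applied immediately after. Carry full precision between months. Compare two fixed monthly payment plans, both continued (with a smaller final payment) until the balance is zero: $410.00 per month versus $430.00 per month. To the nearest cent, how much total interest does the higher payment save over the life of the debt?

Monthly rate r = 22.7%/12 = 1.89167% = 0.0189167.
At $410.00/mo: n = ⌈−ln(1 − rB₀/P)/ln(1+r)⌉ = 27 payments (last $299.83); total interest = total paid − $8,540.00 = $2,419.83.
At $430.00/mo: 26 payments (last $60.49); total interest $2,270.49.
Interest saved = $2,419.83 − $2,270.49 = $149.34.

$149.34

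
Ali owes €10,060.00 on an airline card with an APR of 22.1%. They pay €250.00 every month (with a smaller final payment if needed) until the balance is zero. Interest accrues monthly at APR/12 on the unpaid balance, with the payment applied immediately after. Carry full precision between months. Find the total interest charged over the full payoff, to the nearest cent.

Monthly rate r = 22.1%/12 = 1.84167% = 0.0184167.
Payoff takes n = ⌈−ln(1 − rB₀/P)/ln(1+r)⌉ = ⌈74.045⌉ = 75 payments; the last is €11.41.
Total paid = 74·€250.00 + €11.41 = €18,511.41.
Total interest = total paid − principal = €18,511.41 − €10,060.00 = €8,451.41.

€8,451.41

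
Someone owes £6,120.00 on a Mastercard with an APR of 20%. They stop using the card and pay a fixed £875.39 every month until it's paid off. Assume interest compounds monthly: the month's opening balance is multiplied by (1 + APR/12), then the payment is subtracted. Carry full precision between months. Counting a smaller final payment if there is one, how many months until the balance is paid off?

Monthly rate r = 20%/12 = 1.66667% = 0.0166667.
Recurrence: B ← B·(1+r) − £875.39.
Month 1: interest £102.00; balance after payment £5,346.61.
Month 2: interest £89.11; balance after payment £4,560.33.
Closed form: n = −ln(1 − rB₀/P)/ln(1+r) = −ln(0.88348)/ln(1.01667) ≈ 7.495, so the balance reaches zero during payment 8.

8 payments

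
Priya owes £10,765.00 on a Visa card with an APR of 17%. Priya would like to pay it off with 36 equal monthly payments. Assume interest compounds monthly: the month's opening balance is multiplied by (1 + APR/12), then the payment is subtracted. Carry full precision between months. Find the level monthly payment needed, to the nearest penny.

£383.80

Monthly rate r = 17%/12 = 1.41667% = 0.0141667.
Level-payment amortization: P = B₀·r / (1 − (1+r)^(−n)) = 10765.00·0.0141667 / (1 − 1.01417^(−36)).
Denominator 1 − (1+r)^(−36) = 0.397351553.
P = 152.504 / 0.397351553 ≈ 383.80.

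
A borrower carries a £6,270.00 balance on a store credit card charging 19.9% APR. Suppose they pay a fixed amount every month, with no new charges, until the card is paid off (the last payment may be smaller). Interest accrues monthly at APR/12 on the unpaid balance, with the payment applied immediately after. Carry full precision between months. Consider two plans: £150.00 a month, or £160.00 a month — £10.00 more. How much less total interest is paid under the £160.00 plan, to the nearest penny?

Monthly rate r = 19.9%/12 = 1.65833% = 0.0165833.
At £150.00/mo: n = ⌈−ln(1 − rB₀/P)/ln(1+r)⌉ = 72 payments (last £125.52); total interest = total paid − £6,270.00 = £4,505.52.
At £160.00/mo: 64 payments (last £128.99); total interest £3,938.99.
Interest saved = £4,505.52 − £3,938.99 = £566.53.

£566.53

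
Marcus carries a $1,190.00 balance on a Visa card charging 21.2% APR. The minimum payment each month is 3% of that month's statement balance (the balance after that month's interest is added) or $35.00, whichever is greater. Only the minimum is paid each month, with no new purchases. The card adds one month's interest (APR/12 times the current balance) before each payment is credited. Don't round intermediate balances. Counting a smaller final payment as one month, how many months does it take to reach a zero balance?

Monthly rate r = 21.2%/12 = 1.76667% = 0.0176667.
While 3% of the post-interest balance exceeds $35.00, each month B ← (B·(1+r))·(1 − 0.03), i.e. B shrinks by the factor (1+r)·0.97 = 0.98714.
This holds for months 1–3. Entering month 4 the balance is $1,144.67; 3% of the post-interest balance is now below $35.00, so the flat $35.00 minimum applies from here.
From month 4 a fixed $35.00 at rate r clears $1,144.67 in 50 more payments. Total: 3 + 50 = 53 months.

53 months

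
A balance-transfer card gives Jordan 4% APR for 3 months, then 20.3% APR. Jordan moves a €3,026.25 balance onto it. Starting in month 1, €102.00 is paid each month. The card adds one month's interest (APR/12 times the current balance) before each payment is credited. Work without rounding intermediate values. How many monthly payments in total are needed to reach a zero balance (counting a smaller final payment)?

Promo months 1–3 at r₀ = 4%/12 = 0.00333333; months 4+ at r₁ = 20.3%/12 = 0.0169167.
After month 3: iterate B ← B·(1+r₀) − €102.00 for 3 months → €2,749.59.
Then at r₁ with €102.00/mo: n₂ = −ln(1 − r₁·B/P)/ln(1+r₁) ≈ 36.29 → 37 more payments.

40 payments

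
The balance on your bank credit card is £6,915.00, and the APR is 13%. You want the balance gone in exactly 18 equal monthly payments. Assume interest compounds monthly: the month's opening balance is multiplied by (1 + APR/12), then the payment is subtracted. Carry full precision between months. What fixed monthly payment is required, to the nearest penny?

£424.91

Monthly rate r = 13%/12 = 1.08333% = 0.0108333.
Level-payment amortization: P = B₀·r / (1 − (1+r)^(−n)) = 6915.00·0.0108333 / (1 − 1.01083^(−18)).
Denominator 1 − (1+r)^(−18) = 0.176301997.
P = 74.9125 / 0.176301997 ≈ 424.91.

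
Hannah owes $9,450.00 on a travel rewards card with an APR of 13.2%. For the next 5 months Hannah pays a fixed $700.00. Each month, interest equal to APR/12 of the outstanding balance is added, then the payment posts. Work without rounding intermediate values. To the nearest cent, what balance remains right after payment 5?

Monthly rate r = 13.2%/12 = 1.1% = 0.011.
Each month: B ← B·(1+r) − $700.00.
Month 1: interest $103.95; balance after payment $8,853.95.
Month 2: interest $97.39; balance after payment $8,251.34.
Month 3: interest $90.76; balance after payment $7,642.11.
Month 4: interest $84.06; balance after payment $7,026.17.
Month 5: interest $77.29; balance after payment $6,403.46.

$6,403.46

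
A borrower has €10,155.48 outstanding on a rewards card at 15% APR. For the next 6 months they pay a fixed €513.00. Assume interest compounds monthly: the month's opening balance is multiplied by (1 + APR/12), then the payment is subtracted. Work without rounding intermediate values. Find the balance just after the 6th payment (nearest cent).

Monthly rate r = 15%/12 = 1.25% = 0.0125.
Each month: B ← B·(1+r) − €513.00.
Month 1: interest €126.94; balance after payment €9,769.42.
Month 2: interest €122.12; balance after payment €9,378.54.
Month 3: interest €117.23; balance after payment €8,982.77.
Month 4: interest €112.28; balance after payment €8,582.06.
Month 5: interest €107.28; balance after payment €8,176.33.
Month 6: interest €102.20; balance after payment €7,765.54.

€7,765.54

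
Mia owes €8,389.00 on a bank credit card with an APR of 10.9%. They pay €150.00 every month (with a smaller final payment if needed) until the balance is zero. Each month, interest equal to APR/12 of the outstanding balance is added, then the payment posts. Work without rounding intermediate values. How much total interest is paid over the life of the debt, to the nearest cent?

Monthly rate r = 10.9%/12 = 0.908333% = 0.00908333.
Payoff takes n = ⌈−ln(1 − rB₀/P)/ln(1+r)⌉ = ⌈78.440⌉ = 79 payments; the last is €66.13.
Total paid = 78·€150.00 + €66.13 = €11,766.13.
Total interest = total paid − principal = €11,766.13 − €8,389.00 = €3,377.13.

€3,377.13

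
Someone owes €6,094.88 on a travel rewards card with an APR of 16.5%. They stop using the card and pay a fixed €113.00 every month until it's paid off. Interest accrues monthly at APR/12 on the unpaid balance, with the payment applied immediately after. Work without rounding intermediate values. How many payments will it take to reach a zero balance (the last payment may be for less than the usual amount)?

100 months

Monthly rate r = 16.5%/12 = 1.375% = 0.01375.
Recurrence: B ← B·(1+r) − €113.00.
Month 1: interest €83.80; balance after payment €6,065.68.
Month 2: interest €83.40; balance after payment €6,036.09.
Closed form: n = −ln(1 − rB₀/P)/ln(1+r) = −ln(0.25837)/ln(1.01375) ≈ 99.103, so the balance reaches zero during payment 100.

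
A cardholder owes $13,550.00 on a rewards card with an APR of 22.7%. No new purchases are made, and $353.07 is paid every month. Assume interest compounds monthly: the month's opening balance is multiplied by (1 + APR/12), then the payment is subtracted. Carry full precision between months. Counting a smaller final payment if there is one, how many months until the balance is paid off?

Monthly rate r = 22.7%/12 = 1.89167% = 0.0189167.
Recurrence: B ← B·(1+r) − $353.07.
Month 1: interest $256.32; balance after payment $13,453.25.
Month 2: interest $254.49; balance after payment $13,354.67.
Closed form: n = −ln(1 − rB₀/P)/ln(1+r) = −ln(0.27402)/ln(1.01892) ≈ 69.079, so the balance reaches zero during payment 70.

70 payments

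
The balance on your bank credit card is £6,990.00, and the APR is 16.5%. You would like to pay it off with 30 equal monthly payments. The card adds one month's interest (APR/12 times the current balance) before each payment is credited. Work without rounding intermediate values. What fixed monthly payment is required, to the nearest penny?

£285.93

Monthly rate r = 16.5%/12 = 1.375% = 0.01375.
Level-payment amortization: P = B₀·r / (1 − (1+r)^(−n)) = 6990.00·0.01375 / (1 − 1.01375^(−30)).
Denominator 1 − (1+r)^(−30) = 0.336143849.
P = 96.1125 / 0.336143849 ≈ 285.93.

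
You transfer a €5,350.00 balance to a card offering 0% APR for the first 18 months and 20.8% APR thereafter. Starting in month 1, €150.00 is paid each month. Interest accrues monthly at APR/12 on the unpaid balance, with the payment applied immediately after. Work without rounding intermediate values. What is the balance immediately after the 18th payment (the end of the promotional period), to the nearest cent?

Promo months 1–18 at r₀ = 0%/12 = 0; months 19+ at r₁ = 20.8%/12 = 0.0173333.
After month 18 (no interest yet): B = €5,350.00 − 18·€150.00 = €2,650.00.

€2,650.00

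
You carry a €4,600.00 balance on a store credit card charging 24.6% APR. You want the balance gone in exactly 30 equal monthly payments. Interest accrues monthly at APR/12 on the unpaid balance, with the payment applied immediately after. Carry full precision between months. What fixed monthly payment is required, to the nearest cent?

Monthly rate r = 24.6%/12 = 2.05% = 0.0205.
Level-payment amortization: P = B₀·r / (1 − (1+r)^(−n)) = 4600.00·0.0205 / (1 − 1.0205^(−30)).
Denominator 1 − (1+r)^(−30) = 0.455986436.
P = 94.3 / 0.455986436 ≈ 206.80.

€206.80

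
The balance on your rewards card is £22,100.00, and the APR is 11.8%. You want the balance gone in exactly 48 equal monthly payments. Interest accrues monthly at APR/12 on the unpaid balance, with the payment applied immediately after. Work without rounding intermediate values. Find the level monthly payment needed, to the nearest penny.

£579.81

Monthly rate r = 11.8%/12 = 0.983333% = 0.00983333.
Level-payment amortization: P = B₀·r / (1 − (1+r)^(−n)) = 22100.00·0.00983333 / (1 − 1.00983^(−48)).
Denominator 1 − (1+r)^(−48) = 0.374806724.
P = 217.317 / 0.374806724 ≈ 579.81.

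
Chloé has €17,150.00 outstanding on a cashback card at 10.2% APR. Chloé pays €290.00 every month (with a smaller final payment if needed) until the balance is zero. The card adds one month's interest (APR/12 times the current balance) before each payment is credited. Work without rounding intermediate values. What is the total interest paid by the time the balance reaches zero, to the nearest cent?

Monthly rate r = 10.2%/12 = 0.85% = 0.0085.
Payoff takes n = ⌈−ln(1 − rB₀/P)/ln(1+r)⌉ = ⌈82.526⌉ = 83 payments; the last is €152.84.
Total paid = 82·€290.00 + €152.84 = €23,932.84.
Total interest = total paid − principal = €23,932.84 − €17,150.00 = €6,782.84.

€6,782.84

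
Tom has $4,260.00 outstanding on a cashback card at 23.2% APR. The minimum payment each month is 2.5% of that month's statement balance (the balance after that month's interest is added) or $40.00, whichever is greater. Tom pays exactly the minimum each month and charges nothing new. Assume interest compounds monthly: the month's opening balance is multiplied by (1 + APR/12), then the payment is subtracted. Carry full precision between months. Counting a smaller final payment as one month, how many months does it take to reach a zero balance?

Monthly rate r = 23.2%/12 = 1.93333% = 0.0193333.
While 2.5% of the post-interest balance exceeds $40.00, each month B ← (B·(1+r))·(1 − 0.025), i.e. B shrinks by the factor (1+r)·0.975 = 0.99385.
This holds for months 1–162. Entering month 163 the balance is $1,568.14; 2.5% of the post-interest balance is now below $40.00, so the flat $40.00 minimum applies from here.
From month 163 a fixed $40.00 at rate r clears $1,568.14 in 75 more payments. Total: 162 + 75 = 237 months.

237 months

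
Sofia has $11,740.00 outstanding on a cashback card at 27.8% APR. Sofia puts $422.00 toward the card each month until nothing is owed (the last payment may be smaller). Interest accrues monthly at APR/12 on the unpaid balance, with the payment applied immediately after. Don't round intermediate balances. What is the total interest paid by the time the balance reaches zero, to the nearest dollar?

$7,317

Monthly rate r = 27.8%/12 = 2.31667% = 0.0231667.
Payoff takes n = ⌈−ln(1 − rB₀/P)/ln(1+r)⌉ = ⌈45.157⌉ = 46 payments; the last is $67.10.
Total paid = 45·$422.00 + $67.10 = $19,057.10.
Total interest = total paid − principal = $19,057.10 − $11,740.00 = $7,317.10.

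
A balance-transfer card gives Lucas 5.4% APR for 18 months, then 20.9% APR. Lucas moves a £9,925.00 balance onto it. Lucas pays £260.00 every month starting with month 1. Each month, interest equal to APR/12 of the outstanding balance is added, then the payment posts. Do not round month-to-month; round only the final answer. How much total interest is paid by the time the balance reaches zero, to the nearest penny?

£2,322.85

Promo months 1–18 at r₀ = 5.4%/12 = 0.0045; months 19+ at r₁ = 20.9%/12 = 0.0174167.
After month 18: iterate B ← B·(1+r₀) − £260.00 for 18 months → £5,897.05.
Then at r₁ with £260.00/mo: n₂ = −ln(1 − r₁·B/P)/ln(1+r₁) ≈ 29.11 → 30 more payments.
Total paid = 47·£260.00 + £27.85 = £12,247.85; interest = £12,247.85 − £9,925.00 = £2,322.85.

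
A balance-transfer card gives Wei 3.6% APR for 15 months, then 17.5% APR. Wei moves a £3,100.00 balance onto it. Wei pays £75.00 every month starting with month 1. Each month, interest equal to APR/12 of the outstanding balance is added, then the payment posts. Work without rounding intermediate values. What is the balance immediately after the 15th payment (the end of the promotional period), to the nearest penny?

Promo months 1–15 at r₀ = 3.6%/12 = 0.003; months 16+ at r₁ = 17.5%/12 = 0.0145833.
After month 15: iterate B ← B·(1+r₀) − £75.00 for 15 months → £2,093.53.

£2,093.53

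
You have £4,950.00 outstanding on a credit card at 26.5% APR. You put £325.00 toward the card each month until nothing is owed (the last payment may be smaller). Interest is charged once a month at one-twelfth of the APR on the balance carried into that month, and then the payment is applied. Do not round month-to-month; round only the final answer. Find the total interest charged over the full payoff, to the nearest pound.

£1,151

Monthly rate r = 26.5%/12 = 2.20833% = 0.0220833.
Payoff takes n = ⌈−ln(1 − rB₀/P)/ln(1+r)⌉ = ⌈18.770⌉ = 19 payments; the last is £250.89.
Total paid = 18·£325.00 + £250.89 = £6,100.89.
Total interest = total paid − principal = £6,100.89 − £4,950.00 = £1,150.89.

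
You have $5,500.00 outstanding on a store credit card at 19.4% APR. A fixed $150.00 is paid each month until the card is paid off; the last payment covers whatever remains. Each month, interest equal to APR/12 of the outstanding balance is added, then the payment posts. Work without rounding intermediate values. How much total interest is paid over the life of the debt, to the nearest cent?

$2,902.86

Monthly rate r = 19.4%/12 = 1.61667% = 0.0161667.
Payoff takes n = ⌈−ln(1 − rB₀/P)/ln(1+r)⌉ = ⌈56.019⌉ = 57 payments; the last is $2.86.
Total paid = 56·$150.00 + $2.86 = $8,402.86.
Total interest = total paid − principal = $8,402.86 − $5,500.00 = $2,902.86.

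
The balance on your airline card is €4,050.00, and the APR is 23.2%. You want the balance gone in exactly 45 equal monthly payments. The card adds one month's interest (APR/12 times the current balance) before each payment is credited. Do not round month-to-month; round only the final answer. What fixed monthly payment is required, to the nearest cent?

€135.57

Monthly rate r = 23.2%/12 = 1.93333% = 0.0193333.
Level-payment amortization: P = B₀·r / (1 − (1+r)^(−n)) = 4050.00·0.0193333 / (1 − 1.01933^(−45)).
Denominator 1 − (1+r)^(−45) = 0.57755535.
P = 78.3 / 0.57755535 ≈ 135.57.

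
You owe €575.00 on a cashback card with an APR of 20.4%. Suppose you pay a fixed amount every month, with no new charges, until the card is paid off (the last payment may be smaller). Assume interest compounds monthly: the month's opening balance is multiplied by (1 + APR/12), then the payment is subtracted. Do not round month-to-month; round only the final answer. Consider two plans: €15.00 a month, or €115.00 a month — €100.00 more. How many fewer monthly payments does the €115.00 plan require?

57 fewer payments

Monthly rate r = 20.4%/12 = 1.7% = 0.017.
At €15.00/mo: n = ⌈−ln(1 − rB₀/P)/ln(1+r)⌉ = 63 payments (last €8.44); total interest = total paid − €575.00 = €363.44.
At €115.00/mo: 6 payments (last €31.20); total interest €31.20.
Payments saved = 63 − 6 = 57.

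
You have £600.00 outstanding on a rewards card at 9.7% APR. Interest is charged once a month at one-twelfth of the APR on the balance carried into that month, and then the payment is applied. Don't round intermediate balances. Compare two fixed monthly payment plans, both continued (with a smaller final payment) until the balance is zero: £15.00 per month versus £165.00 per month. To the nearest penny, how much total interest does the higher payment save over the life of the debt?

Monthly rate r = 9.7%/12 = 0.808333% = 0.00808333.
At £15.00/mo: n = ⌈−ln(1 − rB₀/P)/ln(1+r)⌉ = 49 payments (last £7.72); total interest = total paid − £600.00 = £127.72.
At £165.00/mo: 4 payments (last £116.59); total interest £11.59.
Interest saved = £127.72 − £11.59 = £116.13.

£116.13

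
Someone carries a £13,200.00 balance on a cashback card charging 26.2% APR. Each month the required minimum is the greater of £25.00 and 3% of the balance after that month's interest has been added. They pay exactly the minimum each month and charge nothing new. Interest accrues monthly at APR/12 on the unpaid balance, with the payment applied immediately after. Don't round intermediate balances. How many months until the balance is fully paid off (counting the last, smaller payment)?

Monthly rate r = 26.2%/12 = 2.18333% = 0.0218333.
While 3% of the post-interest balance exceeds £25.00, each month B ← (B·(1+r))·(1 − 0.03), i.e. B shrinks by the factor (1+r)·0.97 = 0.99118.
This holds for months 1–315. Entering month 316 the balance is £809.82; 3% of the post-interest balance is now below £25.00, so the flat £25.00 minimum applies from here.
From month 316 a fixed £25.00 at rate r clears £809.82 in 57 more payments. Total: 315 + 57 = 372 months.

372 months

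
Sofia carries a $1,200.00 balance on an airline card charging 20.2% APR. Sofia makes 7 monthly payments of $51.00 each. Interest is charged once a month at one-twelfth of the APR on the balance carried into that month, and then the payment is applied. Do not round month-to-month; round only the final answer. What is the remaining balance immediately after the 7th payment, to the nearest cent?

Monthly rate r = 20.2%/12 = 1.68333% = 0.0168333.
Each month: B ← B·(1+r) − $51.00.
Month 1: interest $20.20; balance after payment $1,169.20.
Month 2: interest $19.68; balance after payment $1,137.88.
Month 3: interest $19.15; balance after payment $1,106.04.
Month 4: interest $18.62; balance after payment $1,073.65.
Month 5: interest $18.07; balance after payment $1,040.73.
Month 6: interest $17.52; balance after payment $1,007.25.
Month 7: interest $16.96; balance after payment $973.20.

$973.20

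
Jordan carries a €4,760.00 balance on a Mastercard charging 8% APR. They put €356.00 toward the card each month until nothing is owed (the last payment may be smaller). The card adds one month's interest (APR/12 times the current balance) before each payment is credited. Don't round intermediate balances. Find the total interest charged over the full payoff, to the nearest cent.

€242.32

Monthly rate r = 8%/12 = 0.666667% = 0.00666667.
Payoff takes n = ⌈−ln(1 − rB₀/P)/ln(1+r)⌉ = ⌈14.051⌉ = 15 payments; the last is €18.32.
Total paid = 14·€356.00 + €18.32 = €5,002.32.
Total interest = total paid − principal = €5,002.32 − €4,760.00 = €242.32.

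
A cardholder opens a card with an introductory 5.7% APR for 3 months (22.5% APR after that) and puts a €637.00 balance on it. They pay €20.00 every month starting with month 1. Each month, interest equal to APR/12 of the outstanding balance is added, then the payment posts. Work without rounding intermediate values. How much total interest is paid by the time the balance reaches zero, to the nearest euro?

€281

Promo months 1–3 at r₀ = 5.7%/12 = 0.00475; months 4+ at r₁ = 22.5%/12 = 0.01875.
After month 3: iterate B ← B·(1+r₀) − €20.00 for 3 months → €585.83.
Then at r₁ with €20.00/mo: n₂ = −ln(1 − r₁·B/P)/ln(1+r₁) ≈ 42.89 → 43 more payments.
Total paid = 45·€20.00 + €17.86 = €917.86; interest = €917.86 − €637.00 = €280.86.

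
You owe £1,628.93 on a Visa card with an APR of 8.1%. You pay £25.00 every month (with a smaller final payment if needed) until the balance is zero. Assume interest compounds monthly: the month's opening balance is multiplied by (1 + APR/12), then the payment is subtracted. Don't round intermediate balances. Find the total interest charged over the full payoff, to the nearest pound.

£525

Monthly rate r = 8.1%/12 = 0.675% = 0.00675.
Payoff takes n = ⌈−ln(1 − rB₀/P)/ln(1+r)⌉ = ⌈86.138⌉ = 87 payments; the last is £3.47.
Total paid = 86·£25.00 + £3.47 = £2,153.47.
Total interest = total paid − principal = £2,153.47 − £1,628.93 = £524.54.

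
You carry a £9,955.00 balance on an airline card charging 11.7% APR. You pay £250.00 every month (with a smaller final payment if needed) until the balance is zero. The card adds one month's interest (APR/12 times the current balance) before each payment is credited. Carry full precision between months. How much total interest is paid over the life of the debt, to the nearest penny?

£2,707.21

Monthly rate r = 11.7%/12 = 0.975% = 0.00975.
Payoff takes n = ⌈−ln(1 − rB₀/P)/ln(1+r)⌉ = ⌈50.648⌉ = 51 payments; the last is £162.21.
Total paid = 50·£250.00 + £162.21 = £12,662.21.
Total interest = total paid − principal = £12,662.21 − £9,955.00 = £2,707.21.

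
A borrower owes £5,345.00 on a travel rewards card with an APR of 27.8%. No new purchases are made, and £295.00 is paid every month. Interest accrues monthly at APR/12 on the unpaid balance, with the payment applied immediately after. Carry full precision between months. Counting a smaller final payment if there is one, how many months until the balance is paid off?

Monthly rate r = 27.8%/12 = 2.31667% = 0.0231667.
Recurrence: B ← B·(1+r) − £295.00.
Month 1: interest £123.83; balance after payment £5,173.83.
Month 2: interest £119.86; balance after payment £4,998.69.
Closed form: n = −ln(1 − rB₀/P)/ln(1+r) = −ln(0.58025)/ln(1.02317) ≈ 23.766, so the balance reaches zero during payment 24.

24 payments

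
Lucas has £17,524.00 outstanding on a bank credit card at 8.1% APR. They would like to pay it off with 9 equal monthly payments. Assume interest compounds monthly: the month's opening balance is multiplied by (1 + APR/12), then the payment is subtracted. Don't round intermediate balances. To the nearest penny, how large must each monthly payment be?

Monthly rate r = 8.1%/12 = 0.675% = 0.00675.
Level-payment amortization: P = B₀·r / (1 − (1+r)^(−n)) = 17524.00·0.00675 / (1 − 1.00675^(−9)).
Denominator 1 − (1+r)^(−9) = 0.0587494229.
P = 118.287 / 0.0587494229 ≈ 2013.42.

£2,013.42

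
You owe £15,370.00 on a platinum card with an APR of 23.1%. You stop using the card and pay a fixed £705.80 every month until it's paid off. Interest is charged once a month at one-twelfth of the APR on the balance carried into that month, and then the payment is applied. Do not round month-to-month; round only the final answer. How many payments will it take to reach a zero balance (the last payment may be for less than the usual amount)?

Monthly rate r = 23.1%/12 = 1.925% = 0.01925.
Recurrence: B ← B·(1+r) − £705.80.
Month 1: interest £295.87; balance after payment £14,960.07.
Month 2: interest £287.98; balance after payment £14,542.25.
Closed form: n = −ln(1 − rB₀/P)/ln(1+r) = −ln(0.5808)/ln(1.01925) ≈ 28.497, so the balance reaches zero during payment 29.

29 months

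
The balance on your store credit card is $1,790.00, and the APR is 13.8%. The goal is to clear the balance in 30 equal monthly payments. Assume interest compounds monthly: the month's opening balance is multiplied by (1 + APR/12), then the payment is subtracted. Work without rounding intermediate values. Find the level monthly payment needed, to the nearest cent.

Monthly rate r = 13.8%/12 = 1.15% = 0.0115.
Level-payment amortization: P = B₀·r / (1 − (1+r)^(−n)) = 1790.00·0.0115 / (1 − 1.0115^(−30)).
Denominator 1 − (1+r)^(−30) = 0.29038402.
P = 20.585 / 0.29038402 ≈ 70.89.

$70.89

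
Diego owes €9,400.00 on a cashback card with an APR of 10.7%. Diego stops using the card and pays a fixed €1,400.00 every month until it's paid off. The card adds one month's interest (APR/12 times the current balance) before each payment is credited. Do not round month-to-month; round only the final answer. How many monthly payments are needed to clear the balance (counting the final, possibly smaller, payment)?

7 payments

Monthly rate r = 10.7%/12 = 0.891667% = 0.00891667.
Recurrence: B ← B·(1+r) − €1,400.00.
Month 1: interest €83.82; balance after payment €8,083.82.
Month 2: interest €72.08; balance after payment €6,755.90.
Closed form: n = −ln(1 − rB₀/P)/ln(1+r) = −ln(0.94013)/ln(1.00892) ≈ 6.954, so the balance reaches zero during payment 7.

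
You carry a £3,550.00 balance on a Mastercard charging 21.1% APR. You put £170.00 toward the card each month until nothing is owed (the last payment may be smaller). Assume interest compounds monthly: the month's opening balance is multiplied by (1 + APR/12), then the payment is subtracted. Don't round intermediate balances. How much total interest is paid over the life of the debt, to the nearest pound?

Monthly rate r = 21.1%/12 = 1.75833% = 0.0175833.
Payoff takes n = ⌈−ln(1 − rB₀/P)/ln(1+r)⌉ = ⌈26.251⌉ = 27 payments; the last is £42.97.
Total paid = 26·£170.00 + £42.97 = £4,462.97.
Total interest = total paid − principal = £4,462.97 − £3,550.00 = £912.97.

£913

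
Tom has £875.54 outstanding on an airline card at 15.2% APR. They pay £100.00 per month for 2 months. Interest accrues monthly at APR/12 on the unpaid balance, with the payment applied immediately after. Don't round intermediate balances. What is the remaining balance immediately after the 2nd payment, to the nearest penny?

Monthly rate r = 15.2%/12 = 1.26667% = 0.0126667.
Each month: B ← B·(1+r) − £100.00.
Month 1: interest £11.09; balance after payment £786.63.
Month 2: interest £9.96; balance after payment £696.59.

£696.59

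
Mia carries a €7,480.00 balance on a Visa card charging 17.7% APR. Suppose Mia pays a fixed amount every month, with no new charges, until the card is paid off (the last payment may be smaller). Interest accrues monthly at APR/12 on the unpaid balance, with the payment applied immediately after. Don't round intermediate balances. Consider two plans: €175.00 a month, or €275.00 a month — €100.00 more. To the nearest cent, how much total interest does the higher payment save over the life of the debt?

Monthly rate r = 17.7%/12 = 1.475% = 0.01475.
At €175.00/mo: n = ⌈−ln(1 − rB₀/P)/ln(1+r)⌉ = 68 payments (last €172.79); total interest = total paid − €7,480.00 = €4,417.79.
At €275.00/mo: 36 payments (last €6.58); total interest €2,151.58.
Interest saved = €4,417.79 − €2,151.58 = €2,266.21.

€2,266.21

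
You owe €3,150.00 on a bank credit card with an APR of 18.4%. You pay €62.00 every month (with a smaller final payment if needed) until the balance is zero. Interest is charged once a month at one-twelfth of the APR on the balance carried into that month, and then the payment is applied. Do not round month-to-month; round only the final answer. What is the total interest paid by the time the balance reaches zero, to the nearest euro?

€3,001

Monthly rate r = 18.4%/12 = 1.53333% = 0.0153333.
Payoff takes n = ⌈−ln(1 − rB₀/P)/ln(1+r)⌉ = ⌈99.214⌉ = 100 payments; the last is €13.36.
Total paid = 99·€62.00 + €13.36 = €6,151.36.
Total interest = total paid − principal = €6,151.36 − €3,150.00 = €3,001.36.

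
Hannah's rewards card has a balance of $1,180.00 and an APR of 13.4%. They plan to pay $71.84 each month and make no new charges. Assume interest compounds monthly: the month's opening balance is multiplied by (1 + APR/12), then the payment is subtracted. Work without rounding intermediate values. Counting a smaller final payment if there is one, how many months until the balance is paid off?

Monthly rate r = 13.4%/12 = 1.11667% = 0.0111667.
Recurrence: B ← B·(1+r) − $71.84.
Month 1: interest $13.18; balance after payment $1,121.34.
Month 2: interest $12.52; balance after payment $1,062.02.
Closed form: n = −ln(1 − rB₀/P)/ln(1+r) = −ln(0.81658)/ln(1.01117) ≈ 18.247, so the balance reaches zero during payment 19.

19 payments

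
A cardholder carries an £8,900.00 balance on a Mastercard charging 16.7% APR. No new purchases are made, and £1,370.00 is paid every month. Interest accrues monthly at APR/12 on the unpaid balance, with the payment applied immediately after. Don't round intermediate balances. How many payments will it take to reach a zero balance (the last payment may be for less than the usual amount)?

Monthly rate r = 16.7%/12 = 1.39167% = 0.0139167.
Recurrence: B ← B·(1+r) − £1,370.00.
Month 1: interest £123.86; balance after payment £7,653.86.
Month 2: interest £106.52; balance after payment £6,390.37.
Closed form: n = −ln(1 − rB₀/P)/ln(1+r) = −ln(0.90959)/ln(1.01392) ≈ 6.856, so the balance reaches zero during payment 7.

7 months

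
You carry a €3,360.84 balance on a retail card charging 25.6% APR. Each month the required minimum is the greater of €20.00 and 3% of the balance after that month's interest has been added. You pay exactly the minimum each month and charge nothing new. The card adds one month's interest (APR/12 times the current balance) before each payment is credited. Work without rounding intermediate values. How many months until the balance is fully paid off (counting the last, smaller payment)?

232 months

Monthly rate r = 25.6%/12 = 2.13333% = 0.0213333.
While 3% of the post-interest balance exceeds €20.00, each month B ← (B·(1+r))·(1 − 0.03), i.e. B shrinks by the factor (1+r)·0.97 = 0.99069.
This holds for months 1–176. Entering month 177 the balance is €648.27; 3% of the post-interest balance is now below €20.00, so the flat €20.00 minimum applies from here.
From month 177 a fixed €20.00 at rate r clears €648.27 in 56 more payments. Total: 176 + 56 = 232 months.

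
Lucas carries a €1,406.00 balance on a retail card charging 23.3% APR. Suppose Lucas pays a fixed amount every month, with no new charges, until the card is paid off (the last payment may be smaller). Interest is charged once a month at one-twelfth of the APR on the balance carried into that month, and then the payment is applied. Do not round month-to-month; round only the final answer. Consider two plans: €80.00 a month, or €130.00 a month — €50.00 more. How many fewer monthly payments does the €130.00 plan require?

9 fewer payments

Monthly rate r = 23.3%/12 = 1.94167% = 0.0194167.
At €80.00/mo: n = ⌈−ln(1 − rB₀/P)/ln(1+r)⌉ = 22 payments (last €56.60); total interest = total paid − €1,406.00 = €330.60.
At €130.00/mo: 13 payments (last €33.73); total interest €187.73.
Payments saved = 22 − 13 = 9.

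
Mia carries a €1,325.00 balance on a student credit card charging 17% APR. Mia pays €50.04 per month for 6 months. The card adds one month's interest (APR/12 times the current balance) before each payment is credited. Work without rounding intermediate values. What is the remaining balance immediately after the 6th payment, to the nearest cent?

Monthly rate r = 17%/12 = 1.41667% = 0.0141667.
Each month: B ← B·(1+r) − €50.04.
Month 1: interest €18.77; balance after payment €1,293.73.
Month 2: interest €18.33; balance after payment €1,262.02.
Month 3: interest €17.88; balance after payment €1,229.86.
Month 4: interest €17.42; balance after payment €1,197.24.
Month 5: interest €16.96; balance after payment €1,164.16.
Month 6: interest €16.49; balance after payment €1,130.61.

€1,130.61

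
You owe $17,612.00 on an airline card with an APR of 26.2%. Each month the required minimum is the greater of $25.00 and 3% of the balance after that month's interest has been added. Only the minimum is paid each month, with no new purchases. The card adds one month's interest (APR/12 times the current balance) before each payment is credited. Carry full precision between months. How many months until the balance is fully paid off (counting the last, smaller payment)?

405 months

Monthly rate r = 26.2%/12 = 2.18333% = 0.0218333.
While 3% of the post-interest balance exceeds $25.00, each month B ← (B·(1+r))·(1 − 0.03), i.e. B shrinks by the factor (1+r)·0.97 = 0.99118.
This holds for months 1–347. Entering month 348 the balance is $813.74; 3% of the post-interest balance is now below $25.00, so the flat $25.00 minimum applies from here.
From month 348 a fixed $25.00 at rate r clears $813.74 in 58 more payments. Total: 347 + 58 = 405 months.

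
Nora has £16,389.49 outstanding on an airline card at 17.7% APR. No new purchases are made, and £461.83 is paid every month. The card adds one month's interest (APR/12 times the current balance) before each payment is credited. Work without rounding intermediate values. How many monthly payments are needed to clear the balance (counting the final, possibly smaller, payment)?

Monthly rate r = 17.7%/12 = 1.475% = 0.01475.
Recurrence: B ← B·(1+r) − £461.83.
Month 1: interest £241.74; balance after payment £16,169.40.
Month 2: interest £238.50; balance after payment £15,946.07.
Closed form: n = −ln(1 − rB₀/P)/ln(1+r) = −ln(0.47655)/ln(1.01475) ≈ 50.619, so the balance reaches zero during payment 51.

51 payments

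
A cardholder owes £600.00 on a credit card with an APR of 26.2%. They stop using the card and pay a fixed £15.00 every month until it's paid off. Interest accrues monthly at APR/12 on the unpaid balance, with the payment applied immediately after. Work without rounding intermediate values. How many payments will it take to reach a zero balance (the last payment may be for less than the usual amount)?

96 payments

Monthly rate r = 26.2%/12 = 2.18333% = 0.0218333.
Recurrence: B ← B·(1+r) − £15.00.
Month 1: interest £13.10; balance after payment £598.10.
Month 2: interest £13.06; balance after payment £596.16.
Closed form: n = −ln(1 − rB₀/P)/ln(1+r) = −ln(0.12667)/ln(1.02183) ≈ 95.664, so the balance reaches zero during payment 96.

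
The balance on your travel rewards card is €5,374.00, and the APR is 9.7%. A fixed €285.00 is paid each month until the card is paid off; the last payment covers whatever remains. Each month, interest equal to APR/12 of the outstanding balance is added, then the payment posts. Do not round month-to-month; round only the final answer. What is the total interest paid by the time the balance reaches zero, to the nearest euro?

Monthly rate r = 9.7%/12 = 0.808333% = 0.00808333.
Payoff takes n = ⌈−ln(1 − rB₀/P)/ln(1+r)⌉ = ⌈20.541⌉ = 21 payments; the last is €154.41.
Total paid = 20·€285.00 + €154.41 = €5,854.41.
Total interest = total paid − principal = €5,854.41 − €5,374.00 = €480.41.

€480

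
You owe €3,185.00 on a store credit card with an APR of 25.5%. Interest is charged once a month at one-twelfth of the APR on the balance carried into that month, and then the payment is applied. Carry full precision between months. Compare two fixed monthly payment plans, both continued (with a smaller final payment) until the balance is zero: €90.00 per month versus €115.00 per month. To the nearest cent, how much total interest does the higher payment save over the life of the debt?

€1,111.47

Monthly rate r = 25.5%/12 = 2.125% = 0.02125.
At €90.00/mo: n = ⌈−ln(1 − rB₀/P)/ln(1+r)⌉ = 67 payments (last €28.35); total interest = total paid − €3,185.00 = €2,783.35.
At €115.00/mo: 43 payments (last €26.88); total interest €1,671.88.
Interest saved = €2,783.35 − €1,671.88 = €1,111.47.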